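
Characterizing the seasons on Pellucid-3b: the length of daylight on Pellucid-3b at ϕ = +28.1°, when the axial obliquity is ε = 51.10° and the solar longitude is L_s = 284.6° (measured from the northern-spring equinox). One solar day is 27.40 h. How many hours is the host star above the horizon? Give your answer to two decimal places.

Solar declination: sin δ = sin ε · sin L_s = sin 51.10° × sin 284.6° = -0.75311, so δ = -48.861°.
cos h₀ = −tan ϕ · tan δ = −tan(+28.1°) × tan(-48.861°) = 0.6112, so h₀ = 0.9132 rad = 52.32°.
Daylight = 2h₀/(2π) × 27.40 h = (0.9132/π) × 27.40 = 7.96 h.

7.96 h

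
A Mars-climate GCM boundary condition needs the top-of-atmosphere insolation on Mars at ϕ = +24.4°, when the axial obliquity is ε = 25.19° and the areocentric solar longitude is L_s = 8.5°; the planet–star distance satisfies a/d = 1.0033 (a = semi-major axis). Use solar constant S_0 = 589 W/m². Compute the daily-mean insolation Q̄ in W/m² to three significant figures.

sin δ = sin 25.19° × sin 8.5° = 0.06291, so δ = +3.607°.
cos h₀ = −tan(+24.4°) tan(+3.607°) = -0.0286, h₀ = 1.5994 rad.
Bracket: h₀ sin ϕ sin δ + cos ϕ cos δ sin h₀ = 1.5994×0.41310×0.06291 + 0.91068×0.99802×0.99959 = 0.041565 + 0.908504 = 0.950069.
Inverse-square distance factor (a/d)² = 1.0033² = 1.006611.
Q̄ = (S_0/π) × 1.006611 × [bracket] = (589/π) × 1.006611 × 0.950069 = 179.3 W/m².

Q̄ ≈ 179 W/m²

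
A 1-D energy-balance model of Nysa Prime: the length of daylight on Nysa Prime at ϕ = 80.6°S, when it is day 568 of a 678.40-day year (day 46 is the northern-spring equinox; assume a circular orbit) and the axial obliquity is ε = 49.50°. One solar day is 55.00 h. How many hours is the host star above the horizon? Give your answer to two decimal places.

Solar longitude: L_s = 360° × (568 − 46)/678.40 = 277.005°.
sin δ = sin 49.50° × sin 277.005° = -0.75473, so δ = -49.002°.
Sunrise equation: cos h₀ = −tan ϕ · tan δ = -6.9493 ≤ −1, so the host star never sets (polar day) and h₀ = π.
Daylight = 2h₀/(2π) × 55.00 h = (3.1416/π) × 55.00 = 55.00 h.

55.00 h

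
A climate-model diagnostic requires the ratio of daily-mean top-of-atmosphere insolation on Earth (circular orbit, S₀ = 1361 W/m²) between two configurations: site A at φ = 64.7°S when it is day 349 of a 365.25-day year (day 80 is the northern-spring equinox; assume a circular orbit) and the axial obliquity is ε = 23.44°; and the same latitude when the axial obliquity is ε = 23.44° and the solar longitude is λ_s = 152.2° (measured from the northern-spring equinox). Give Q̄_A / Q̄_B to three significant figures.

— Configuration A (φ=-64.7°):
Solar longitude: λ_s = 360° × (349 − 80)/365.25 = 265.133°.
sin δ = sin 23.44° × sin 265.133° = -0.39635, so δ = -23.350°.
cos H₀ = −tan(-64.7°) tan(-23.350°) = -0.9133, H₀ = 2.7221 rad.
Bracket: H₀ sin φ sin δ + cos φ cos δ sin H₀ = 2.7221×-0.90408×-0.39635 + 0.42736×0.91810×0.40730 = 0.975416 + 0.159808 = 1.135224.
Q̄ = (S₀/π) × [bracket] = (1361/π) × 1.135224 = 491.80 W/m².
— Configuration B (φ=-64.7°):
Solar declination: sin δ = sin ε · sin λ_s = sin 23.44° × sin 152.2° = 0.18552, so δ = +10.692°.
cos H₀ = −tan(-64.7°) tan(+10.692°) = 0.3994, H₀ = 1.1599 rad.
Bracket: H₀ sin φ sin δ + cos φ cos δ sin H₀ = 1.1599×-0.90408×0.18552 + 0.42736×0.98264×0.91677 = -0.194544 + 0.384989 = 0.190445.
Q̄ = (S₀/π) × [bracket] = (1361/π) × 0.190445 = 82.505 W/m².
Ratio Q̄_A / Q̄_B = 491.80 / 82.505 = 5.961.

Q̄_A / Q̄_B ≈ 5.96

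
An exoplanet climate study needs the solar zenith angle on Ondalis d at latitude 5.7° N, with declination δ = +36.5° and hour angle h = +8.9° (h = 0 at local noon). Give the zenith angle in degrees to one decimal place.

cos θ_z = sin φ sin δ + cos φ cos δ cos h = 0.059078 + 0.790252 = 0.849330.
θ_z = arccos(0.849330) = 31.9°.

θ_z = 31.9°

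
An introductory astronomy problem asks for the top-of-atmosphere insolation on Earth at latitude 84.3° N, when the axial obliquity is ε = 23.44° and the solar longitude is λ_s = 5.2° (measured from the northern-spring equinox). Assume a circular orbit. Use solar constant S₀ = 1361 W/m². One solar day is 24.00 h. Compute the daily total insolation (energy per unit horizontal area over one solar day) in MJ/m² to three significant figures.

Solar declination: sin δ = sin ε · sin λ_s = sin 23.44° × sin 5.2° = 0.03605, so δ = +2.066°.
cos H₀ = −tan(+84.3°) tan(+2.066°) = -0.3614, H₀ = 1.9406 rad.
Bracket: H₀ sin φ sin δ + cos φ cos δ sin H₀ = 1.9406×0.99506×0.03605 + 0.09932×0.99935×0.93240 = 0.069613 + 0.092546 = 0.162159.
Q̄ = (S₀/π) × [bracket] = (1361/π) × 0.162159 = 70.250 W/m².
Daily total = Q̄ × 24.00 h × 3600 s/h = 70.250 × 24.00 × 3600 / 10⁶ = 6.070 MJ/m².

6.07 MJ/m²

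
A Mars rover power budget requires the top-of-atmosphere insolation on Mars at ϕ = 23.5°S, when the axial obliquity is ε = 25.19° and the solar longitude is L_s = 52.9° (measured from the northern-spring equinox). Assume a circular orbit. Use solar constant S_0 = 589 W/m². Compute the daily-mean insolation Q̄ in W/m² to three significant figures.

Solar declination: sin δ = sin ε · sin L_s = sin 25.19° × sin 52.9° = 0.33947, so δ = +19.845°.
cos h₀ = −tan(-23.5°) tan(+19.845°) = 0.1569, h₀ = 1.4132 rad.
Bracket: h₀ sin ϕ sin δ + cos ϕ cos δ sin h₀ = 1.4132×-0.39875×0.33947 + 0.91706×0.94062×0.98761 = -0.191296 + 0.851917 = 0.660621.
Q̄ = (S_0/π) × [bracket] = (589/π) × 0.660621 = 123.9 W/m².

Q̄ ≈ 124 W/m²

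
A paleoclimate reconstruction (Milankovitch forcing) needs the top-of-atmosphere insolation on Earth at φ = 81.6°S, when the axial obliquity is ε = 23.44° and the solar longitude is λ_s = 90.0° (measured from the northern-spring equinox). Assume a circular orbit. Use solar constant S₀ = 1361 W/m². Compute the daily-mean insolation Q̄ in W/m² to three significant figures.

Solar declination: sin δ = sin ε · sin λ_s = sin 23.44° × sin 90.0° = 0.39779, so δ = +23.440°.
cos H₀ = −tan(-81.6°) tan(+23.440°) = 2.9361 ≥ 1 ⇒ polar night, H₀ = 0 and Q̄ = 0.

Q̄ ≈ 0.00 W/m²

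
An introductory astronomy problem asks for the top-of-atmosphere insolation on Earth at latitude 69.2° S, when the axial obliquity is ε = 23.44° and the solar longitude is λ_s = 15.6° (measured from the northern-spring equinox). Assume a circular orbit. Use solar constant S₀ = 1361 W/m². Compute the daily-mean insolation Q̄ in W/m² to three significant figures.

Q̄ ≈ 91.1 W/m²

Solar declination: sin δ = sin ε · sin λ_s = sin 23.44° × sin 15.6° = 0.10697, so δ = +6.141°.
cos H₀ = −tan(-69.2°) tan(+6.141°) = 0.2832, H₀ = 1.2836 rad.
Bracket: H₀ sin φ sin δ + cos φ cos δ sin H₀ = 1.2836×-0.93483×0.10697 + 0.35511×0.99426×0.95905 = -0.128358 + 0.338613 = 0.210255.
Q̄ = (S₀/π) × [bracket] = (1361/π) × 0.210255 = 91.09 W/m².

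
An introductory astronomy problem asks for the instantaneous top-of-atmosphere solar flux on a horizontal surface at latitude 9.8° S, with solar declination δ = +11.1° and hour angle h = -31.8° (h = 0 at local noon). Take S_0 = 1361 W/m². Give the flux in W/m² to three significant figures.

cos θ_z = sin ϕ sin δ + cos ϕ cos δ cos h = -0.032769 + 0.821824 = 0.789055.
Flux = S_0 · cos θ_z = 1361 × 0.789055 = 1074 W/m².

1.07e+03 W/m²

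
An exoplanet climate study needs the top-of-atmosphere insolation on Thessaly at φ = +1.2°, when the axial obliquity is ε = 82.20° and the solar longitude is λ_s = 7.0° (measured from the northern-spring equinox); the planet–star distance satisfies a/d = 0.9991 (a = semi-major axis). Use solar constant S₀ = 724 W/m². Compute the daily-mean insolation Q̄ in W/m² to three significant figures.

Solar declination: sin δ = sin ε · sin λ_s = sin 82.20° × sin 7.0° = 0.12074, so δ = +6.935°.
cos H₀ = −tan(+1.2°) tan(+6.935°) = -0.0025, H₀ = 1.5733 rad.
Bracket: H₀ sin φ sin δ + cos φ cos δ sin H₀ = 1.5733×0.02094×0.12074 + 0.99978×0.99268×1.00000 = 0.003978 + 0.992462 = 0.996440.
Inverse-square distance factor (a/d)² = 0.9991² = 0.998201.
Q̄ = (S₀/π) × 0.998201 × [bracket] = (724/π) × 0.998201 × 0.996440 = 229.2 W/m².

Q̄ ≈ 229 W/m²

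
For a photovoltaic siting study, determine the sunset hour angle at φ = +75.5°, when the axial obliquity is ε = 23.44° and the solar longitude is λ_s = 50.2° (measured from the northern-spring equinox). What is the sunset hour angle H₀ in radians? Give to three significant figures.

H₀ = 3.14 rad

Solar declination: sin δ = sin ε · sin λ_s = sin 23.44° × sin 50.2° = 0.30561, so δ = +17.795°.
Sunrise equation: cos H₀ = −tan φ · tan δ = -1.2411 ≤ −1, so the Sun never sets (polar day) and H₀ = π.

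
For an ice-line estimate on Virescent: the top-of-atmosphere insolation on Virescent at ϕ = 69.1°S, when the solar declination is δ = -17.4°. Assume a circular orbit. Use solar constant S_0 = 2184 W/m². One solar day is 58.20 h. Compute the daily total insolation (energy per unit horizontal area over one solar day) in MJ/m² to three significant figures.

131 MJ/m²

cos h₀ = −tan(-69.1°) tan(-17.400°) = -0.8207, h₀ = 2.5334 rad.
Bracket: h₀ sin ϕ sin δ + cos ϕ cos δ sin h₀ = 2.5334×-0.93420×-0.29904 + 0.35674×0.95424×0.57141 = 0.707739 + 0.194517 = 0.902256.
Q̄ = (S_0/π) × [bracket] = (2184/π) × 0.902256 = 627.24 W/m².
Daily total = Q̄ × 58.20 h × 3600 s/h = 627.24 × 58.20 × 3600 / 10⁶ = 131.4 MJ/m².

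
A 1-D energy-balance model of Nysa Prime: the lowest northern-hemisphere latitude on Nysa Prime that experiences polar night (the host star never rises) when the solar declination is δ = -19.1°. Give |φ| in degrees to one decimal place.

Polar night requires cos H₀ = −tan φ tan δ ≥ 1, i.e. tan φ tan δ ≤ −1.
The boundary is |tan φ| · |tan δ| = 1, so |φ| = 90° − |δ| = 90° − 19.1° = 70.9° in the northern hemisphere.

|φ| = 70.9°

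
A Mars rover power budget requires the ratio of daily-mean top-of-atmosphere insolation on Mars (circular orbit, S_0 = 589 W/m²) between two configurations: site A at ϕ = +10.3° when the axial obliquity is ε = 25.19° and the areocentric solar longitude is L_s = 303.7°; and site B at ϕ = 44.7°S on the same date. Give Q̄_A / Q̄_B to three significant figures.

Q̄_A / Q̄_B ≈ 0.746

— Configuration A (ϕ=+10.3°):
sin δ = sin 25.19° × sin 303.7° = -0.35410, so δ = -20.738°.
cos h₀ = −tan(+10.3°) tan(-20.738°) = 0.0688, h₀ = 1.5019 rad.
Bracket: h₀ sin ϕ sin δ + cos ϕ cos δ sin h₀ = 1.5019×0.17880×-0.35410 + 0.98389×0.93521×0.99763 = -0.095090 + 0.917963 = 0.822873.
Q̄ = (S_0/π) × [bracket] = (589/π) × 0.822873 = 154.28 W/m².
— Configuration B (ϕ=-44.7°):
cos h₀ = −tan(-44.7°) tan(-20.738°) = -0.3747, h₀ = 1.9549 rad.
Bracket: h₀ sin ϕ sin δ + cos ϕ cos δ sin h₀ = 1.9549×-0.70339×-0.35410 + 0.71080×0.93521×0.92715 = 0.486908 + 0.616320 = 1.103228.
Q̄ = (S_0/π) × [bracket] = (589/π) × 1.103228 = 206.84 W/m².
Ratio Q̄_A / Q̄_B = 154.28 / 206.84 = 0.7459.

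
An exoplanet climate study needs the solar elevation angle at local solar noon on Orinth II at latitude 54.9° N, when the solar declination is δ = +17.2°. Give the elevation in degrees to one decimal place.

At local noon the hour angle is zero, so the zenith angle equals |φ − δ| = |+54.9° − (+17.200°)| = 37.700°.
Elevation = 90° − 37.700° = 52.3°.

52.3°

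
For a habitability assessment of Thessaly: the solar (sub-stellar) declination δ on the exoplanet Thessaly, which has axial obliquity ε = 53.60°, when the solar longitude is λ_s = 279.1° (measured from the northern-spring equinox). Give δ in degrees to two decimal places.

sin δ = sin ε · sin λ_s = sin 53.60° × sin 279.1° = -0.794763.
δ = arcsin(-0.794763) = -52.63°.

δ = -52.63°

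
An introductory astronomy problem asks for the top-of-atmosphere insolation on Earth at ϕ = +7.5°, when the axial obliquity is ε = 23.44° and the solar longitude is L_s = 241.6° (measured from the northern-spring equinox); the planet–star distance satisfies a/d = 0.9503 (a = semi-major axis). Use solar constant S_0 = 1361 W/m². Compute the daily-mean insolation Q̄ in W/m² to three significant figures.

Solar declination: sin δ = sin ε · sin L_s = sin 23.44° × sin 241.6° = -0.34991, so δ = -20.482°.
cos h₀ = −tan(+7.5°) tan(-20.482°) = 0.0492, h₀ = 1.5216 rad.
Bracket: h₀ sin ϕ sin δ + cos ϕ cos δ sin h₀ = 1.5216×0.13053×-0.34991 + 0.99144×0.93678×0.99879 = -0.069497 + 0.927637 = 0.858140.
Inverse-square distance factor (a/d)² = 0.9503² = 0.903070.
Q̄ = (S_0/π) × 0.903070 × [bracket] = (1361/π) × 0.903070 × 0.858140 = 335.7 W/m².

Q̄ ≈ 336 W/m²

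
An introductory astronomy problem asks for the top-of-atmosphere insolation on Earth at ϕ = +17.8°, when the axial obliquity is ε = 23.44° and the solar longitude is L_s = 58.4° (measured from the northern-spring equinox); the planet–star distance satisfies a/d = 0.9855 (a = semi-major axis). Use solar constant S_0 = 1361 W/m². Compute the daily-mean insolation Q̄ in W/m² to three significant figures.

Solar declination: sin δ = sin ε · sin L_s = sin 23.44° × sin 58.4° = 0.33881, so δ = +19.804°.
cos h₀ = −tan(+17.8°) tan(+19.804°) = -0.1156, h₀ = 1.6867 rad.
Bracket: h₀ sin ϕ sin δ + cos ϕ cos δ sin h₀ = 1.6867×0.30570×0.33881 + 0.95213×0.94086×0.99329 = 0.174699 + 0.889810 = 1.064509.
Inverse-square distance factor (a/d)² = 0.9855² = 0.971210.
Q̄ = (S_0/π) × 0.971210 × [bracket] = (1361/π) × 0.971210 × 1.064509 = 447.9 W/m².

Q̄ ≈ 448 W/m²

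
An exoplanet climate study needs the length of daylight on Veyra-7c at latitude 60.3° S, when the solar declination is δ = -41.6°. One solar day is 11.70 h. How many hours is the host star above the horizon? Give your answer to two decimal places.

Sunrise equation: cos h₀ = −tan ϕ · tan δ = -1.5566 ≤ −1, so the host star never sets (polar day) and h₀ = π.
Daylight = 2h₀/(2π) × 11.70 h = (3.1416/π) × 11.70 = 11.70 h.

11.70 h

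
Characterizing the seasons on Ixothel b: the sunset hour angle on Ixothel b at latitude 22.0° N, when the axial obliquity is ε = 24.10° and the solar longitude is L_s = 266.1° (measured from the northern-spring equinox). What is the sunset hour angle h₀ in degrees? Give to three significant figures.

Solar declination: sin δ = sin ε · sin L_s = sin 24.10° × sin 266.1° = -0.40738, so δ = -24.041°.
cos h₀ = −tan ϕ · tan δ = −tan(+22.0°) × tan(-24.041°) = 0.1802, so h₀ = 1.3896 rad = 79.62°.

h₀ = 79.6°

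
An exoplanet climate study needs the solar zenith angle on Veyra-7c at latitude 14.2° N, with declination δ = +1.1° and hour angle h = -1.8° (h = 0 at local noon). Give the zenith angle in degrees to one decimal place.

cos θ_z = sin ϕ sin δ + cos ϕ cos δ cos h = 0.004709 + 0.968788 = 0.973497.
θ_z = arccos(0.973497) = 13.2°.

θ_z = 13.2°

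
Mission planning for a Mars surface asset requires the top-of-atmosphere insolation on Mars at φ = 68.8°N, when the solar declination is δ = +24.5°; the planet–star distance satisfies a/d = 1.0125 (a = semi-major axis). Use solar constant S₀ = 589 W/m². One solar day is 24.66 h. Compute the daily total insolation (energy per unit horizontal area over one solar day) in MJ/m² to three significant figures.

cos H₀ = −tan(+68.8°) tan(+24.500°) = -1.1749 ≤ −1 ⇒ polar day, H₀ = π.
Bracket: H₀ sin φ sin δ + cos φ cos δ sin H₀ = 3.1416×0.93232×0.41469 + 0.36162×0.90996×0.00000 = 1.214617 + 0.000000 = 1.214617.
Inverse-square distance factor (a/d)² = 1.0125² = 1.025156.
Q̄ = (S₀/π) × 1.025156 × [bracket] = (589/π) × 1.025156 × 1.214617 = 233.45 W/m².
Daily total = Q̄ × 24.66 h × 3600 s/h = 233.45 × 24.66 × 3600 / 10⁶ = 20.72 MJ/m².

20.7 MJ/m²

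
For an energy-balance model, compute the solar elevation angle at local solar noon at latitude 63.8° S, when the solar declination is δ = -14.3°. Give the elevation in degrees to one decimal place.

40.5°

At local noon the hour angle is zero, so the zenith angle equals |φ − δ| = |-63.8° − (-14.300°)| = 49.500°.
Elevation = 90° − 49.500° = 40.5°.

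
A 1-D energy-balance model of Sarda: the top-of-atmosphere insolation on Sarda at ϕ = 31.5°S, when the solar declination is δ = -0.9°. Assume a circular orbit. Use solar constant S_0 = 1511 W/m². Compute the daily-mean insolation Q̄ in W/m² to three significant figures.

cos h₀ = −tan(-31.5°) tan(-0.900°) = -0.0096, h₀ = 1.5804 rad.
Bracket: h₀ sin ϕ sin δ + cos ϕ cos δ sin h₀ = 1.5804×-0.52250×-0.01571 + 0.85264×0.99988×0.99995 = 0.012973 + 0.852495 = 0.865468.
Q̄ = (S_0/π) × [bracket] = (1511/π) × 0.865468 = 416.3 W/m².

Q̄ ≈ 416 W/m²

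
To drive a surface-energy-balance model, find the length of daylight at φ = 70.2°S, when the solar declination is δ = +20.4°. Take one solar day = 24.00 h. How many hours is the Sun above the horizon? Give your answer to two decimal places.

cos H₀ = −tan φ · tan δ = 1.0330 ≥ 1, so the Sun never rises (polar night) and H₀ = 0.
Daylight = 2H₀/(2π) × 24.00 h = (0.0000/π) × 24.00 = 0.00 h.

0.00 h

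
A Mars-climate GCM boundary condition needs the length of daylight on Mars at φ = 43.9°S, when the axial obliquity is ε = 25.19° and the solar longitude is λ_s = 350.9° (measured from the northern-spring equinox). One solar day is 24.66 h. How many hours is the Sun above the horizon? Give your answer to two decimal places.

Solar declination: sin δ = sin ε · sin λ_s = sin 25.19° × sin 350.9° = -0.06732, so δ = -3.860°.
cos H₀ = −tan φ · tan δ = −tan(-43.9°) × tan(-3.860°) = -0.0649, so H₀ = 1.6358 rad = 93.72°.
Daylight = 2H₀/(2π) × 24.66 h = (1.6358/π) × 24.66 = 12.84 h.

12.84 h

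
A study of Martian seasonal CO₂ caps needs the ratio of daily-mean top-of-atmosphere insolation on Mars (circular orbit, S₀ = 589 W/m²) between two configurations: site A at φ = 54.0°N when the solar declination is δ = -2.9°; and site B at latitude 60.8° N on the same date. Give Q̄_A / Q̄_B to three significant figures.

— Configuration A (φ=+54.0°):
cos H₀ = −tan(+54.0°) tan(-2.900°) = 0.0697, H₀ = 1.5010 rad.
Bracket: H₀ sin φ sin δ + cos φ cos δ sin H₀ = 1.5010×0.80902×-0.05059 + 0.58779×0.99872×0.99757 = -0.061433 + 0.585611 = 0.524178.
Q̄ = (S₀/π) × [bracket] = (589/π) × 0.524178 = 98.275 W/m².
— Configuration B (φ=+60.8°):
cos H₀ = −tan(+60.8°) tan(-2.900°) = 0.0906, H₀ = 1.4800 rad.
Bracket: H₀ sin φ sin δ + cos φ cos δ sin H₀ = 1.4800×0.87292×-0.05059 + 0.48786×0.99872×0.99588 = -0.065358 + 0.485228 = 0.419870.
Q̄ = (S₀/π) × [bracket] = (589/π) × 0.419870 = 78.719 W/m².
Ratio Q̄_A / Q̄_B = 98.275 / 78.719 = 1.248.

Q̄_A / Q̄_B ≈ 1.25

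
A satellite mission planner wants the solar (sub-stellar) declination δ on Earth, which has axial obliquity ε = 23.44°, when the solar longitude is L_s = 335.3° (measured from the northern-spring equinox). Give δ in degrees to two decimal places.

δ = -9.57°

sin δ = sin ε · sin L_s = sin 23.44° × sin 335.3° = -0.166223.
δ = arcsin(-0.166223) = -9.57°.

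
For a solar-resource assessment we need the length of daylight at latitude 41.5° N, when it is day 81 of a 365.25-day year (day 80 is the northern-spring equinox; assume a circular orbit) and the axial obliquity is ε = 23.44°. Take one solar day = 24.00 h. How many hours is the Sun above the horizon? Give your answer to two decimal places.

Solar longitude: L_s = 360° × (81 − 80)/365.25 = 0.986°.
sin δ = sin 23.44° × sin 0.986° = 0.00684, so δ = +0.392°.
cos h₀ = −tan ϕ · tan δ = −tan(+41.5°) × tan(+0.392°) = -0.0061, so h₀ = 1.5769 rad = 90.35°.
Daylight = 2h₀/(2π) × 24.00 h = (1.5769/π) × 24.00 = 12.05 h.

12.05 h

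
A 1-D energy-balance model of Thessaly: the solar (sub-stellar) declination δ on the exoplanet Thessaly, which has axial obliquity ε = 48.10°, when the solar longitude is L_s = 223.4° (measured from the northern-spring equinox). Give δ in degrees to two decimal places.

δ = -30.76°

sin δ = sin ε · sin L_s = sin 48.10° × sin 223.4° = -0.511407.
δ = arcsin(-0.511407) = -30.76°.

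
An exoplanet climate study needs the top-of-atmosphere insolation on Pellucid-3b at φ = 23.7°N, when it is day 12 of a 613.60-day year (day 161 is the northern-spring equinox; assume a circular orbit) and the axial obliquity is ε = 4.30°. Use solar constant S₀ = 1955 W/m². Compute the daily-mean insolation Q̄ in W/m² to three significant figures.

Q̄ ≈ 539 W/m²

Solar longitude: λ_s = 360° × (12 − 161)/613.60 = -87.419°, i.e. -87.419° + 360° = 272.581°.
sin δ = sin 4.30° × sin 272.581° = -0.07490, so δ = -4.296°.
cos H₀ = −tan(+23.7°) tan(-4.296°) = 0.0330, H₀ = 1.5378 rad.
Bracket: H₀ sin φ sin δ + cos φ cos δ sin H₀ = 1.5378×0.40195×-0.07490 + 0.91566×0.99719×0.99946 = -0.046297 + 0.912594 = 0.866297.
Q̄ = (S₀/π) × [bracket] = (1955/π) × 0.866297 = 539.1 W/m².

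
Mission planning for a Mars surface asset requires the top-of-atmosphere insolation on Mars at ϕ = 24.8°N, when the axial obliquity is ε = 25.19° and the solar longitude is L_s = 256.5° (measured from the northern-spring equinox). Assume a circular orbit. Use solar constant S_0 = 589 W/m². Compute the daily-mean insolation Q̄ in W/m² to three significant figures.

Solar declination: sin δ = sin ε · sin L_s = sin 25.19° × sin 256.5° = -0.41386, so δ = -24.448°.
cos h₀ = −tan(+24.8°) tan(-24.448°) = 0.2101, h₀ = 1.3592 rad.
Bracket: h₀ sin ϕ sin δ + cos ϕ cos δ sin h₀ = 1.3592×0.41945×-0.41386 + 0.90778×0.91034×0.97769 = -0.235948 + 0.807952 = 0.572004.
Q̄ = (S_0/π) × [bracket] = (589/π) × 0.572004 = 107.2 W/m².

Q̄ ≈ 107 W/m²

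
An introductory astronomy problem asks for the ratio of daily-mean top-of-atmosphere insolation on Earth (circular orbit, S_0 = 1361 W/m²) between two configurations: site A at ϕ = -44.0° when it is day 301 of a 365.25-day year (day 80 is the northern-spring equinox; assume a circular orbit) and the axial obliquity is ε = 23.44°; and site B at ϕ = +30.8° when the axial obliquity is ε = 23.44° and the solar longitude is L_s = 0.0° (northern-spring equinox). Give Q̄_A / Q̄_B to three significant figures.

Q̄_A / Q̄_B ≈ 1.15

— Configuration A (ϕ=-44.0°):
Solar longitude: L_s = 360° × (301 − 80)/365.25 = 217.823°.
sin δ = sin 23.44° × sin 217.823° = -0.24394, so δ = -14.119°.
cos h₀ = −tan(-44.0°) tan(-14.119°) = -0.2429, h₀ = 1.8162 rad.
Bracket: h₀ sin ϕ sin δ + cos ϕ cos δ sin h₀ = 1.8162×-0.69466×-0.24394 + 0.71934×0.96979×0.97005 = 0.307765 + 0.676715 = 0.984480.
Q̄ = (S_0/π) × [bracket] = (1361/π) × 0.984480 = 426.50 W/m².
— Configuration B (ϕ=+30.8°):
Solar declination: sin δ = sin ε · sin L_s = sin 23.44° × sin 0.0° = 0.00000, so δ = +0.000°.
cos h₀ = −tan(+30.8°) tan(+0.000°) = -0.0000, h₀ = 1.5708 rad.
Bracket: h₀ sin ϕ sin δ + cos ϕ cos δ sin h₀ = 1.5708×0.51204×0.00000 + 0.85896×1.00000×1.00000 = 0.000000 + 0.858960 = 0.858960.
Q̄ = (S_0/π) × [bracket] = (1361/π) × 0.858960 = 372.12 W/m².
Ratio Q̄_A / Q̄_B = 426.50 / 372.12 = 1.146.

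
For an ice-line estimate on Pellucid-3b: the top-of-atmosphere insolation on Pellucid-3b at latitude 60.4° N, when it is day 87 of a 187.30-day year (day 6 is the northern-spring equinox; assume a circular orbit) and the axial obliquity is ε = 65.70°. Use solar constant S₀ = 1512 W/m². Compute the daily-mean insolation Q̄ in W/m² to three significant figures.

Q̄ ≈ 526 W/m²

Solar longitude: λ_s = 360° × (87 − 6)/187.30 = 155.686°.
sin δ = sin 65.70° × sin 155.686° = 0.37526, so δ = +22.040°.
cos H₀ = −tan(+60.4°) tan(+22.040°) = -0.7127, H₀ = 2.3641 rad.
Bracket: H₀ sin φ sin δ + cos φ cos δ sin H₀ = 2.3641×0.86949×0.37526 + 0.49394×0.92692×0.70152 = 0.771370 + 0.321186 = 1.092556.
Q̄ = (S₀/π) × [bracket] = (1512/π) × 1.092556 = 525.8 W/m².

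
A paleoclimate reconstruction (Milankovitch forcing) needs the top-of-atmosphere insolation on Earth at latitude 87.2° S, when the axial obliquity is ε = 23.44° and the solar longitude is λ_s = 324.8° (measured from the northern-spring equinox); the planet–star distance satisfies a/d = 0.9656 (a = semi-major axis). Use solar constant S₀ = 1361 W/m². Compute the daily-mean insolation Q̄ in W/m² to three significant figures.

Q̄ ≈ 291 W/m²

Solar declination: sin δ = sin ε · sin λ_s = sin 23.44° × sin 324.8° = -0.22930, so δ = -13.256°.
cos H₀ = −tan(-87.2°) tan(-13.256°) = -4.8167 ≤ −1 ⇒ polar day, H₀ = π.
Bracket: H₀ sin φ sin δ + cos φ cos δ sin H₀ = 3.1416×-0.99881×-0.22930 + 0.04885×0.97336×0.00000 = 0.719512 + 0.000000 = 0.719512.
Inverse-square distance factor (a/d)² = 0.9656² = 0.932383.
Q̄ = (S₀/π) × 0.932383 × [bracket] = (1361/π) × 0.932383 × 0.719512 = 290.6 W/m².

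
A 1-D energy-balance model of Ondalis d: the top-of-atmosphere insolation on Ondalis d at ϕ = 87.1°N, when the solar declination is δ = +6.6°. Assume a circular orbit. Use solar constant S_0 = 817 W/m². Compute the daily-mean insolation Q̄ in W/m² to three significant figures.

cos h₀ = −tan(+87.1°) tan(+6.600°) = -2.2840 ≤ −1 ⇒ polar day, h₀ = π.
Bracket: h₀ sin ϕ sin δ + cos ϕ cos δ sin h₀ = 3.1416×0.99872×0.11494 + 0.05059×0.99337×0.00000 = 0.360633 + 0.000000 = 0.360633.
Q̄ = (S_0/π) × [bracket] = (817/π) × 0.360633 = 93.79 W/m².

Q̄ ≈ 93.8 W/m²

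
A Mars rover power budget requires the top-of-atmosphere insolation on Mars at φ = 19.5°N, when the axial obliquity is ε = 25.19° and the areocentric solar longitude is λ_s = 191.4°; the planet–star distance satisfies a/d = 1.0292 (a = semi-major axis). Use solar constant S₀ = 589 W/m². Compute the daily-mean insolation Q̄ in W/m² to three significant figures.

Q̄ ≈ 178 W/m²

sin δ = sin 25.19° × sin 191.4° = -0.08413, so δ = -4.826°.
cos H₀ = −tan(+19.5°) tan(-4.826°) = 0.0299, H₀ = 1.5409 rad.
Bracket: H₀ sin φ sin δ + cos φ cos δ sin H₀ = 1.5409×0.33381×-0.08413 + 0.94264×0.99646×0.99955 = -0.043274 + 0.938880 = 0.895606.
Inverse-square distance factor (a/d)² = 1.0292² = 1.059253.
Q̄ = (S₀/π) × 1.059253 × [bracket] = (589/π) × 1.059253 × 0.895606 = 177.9 W/m².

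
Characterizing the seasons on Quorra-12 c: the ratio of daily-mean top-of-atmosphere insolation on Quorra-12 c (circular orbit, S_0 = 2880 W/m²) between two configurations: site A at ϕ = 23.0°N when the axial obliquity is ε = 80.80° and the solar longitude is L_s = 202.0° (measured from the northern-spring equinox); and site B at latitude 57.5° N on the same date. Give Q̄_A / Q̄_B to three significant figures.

— Configuration A (ϕ=+23.0°):
Solar declination: sin δ = sin ε · sin L_s = sin 80.80° × sin 202.0° = -0.36979, so δ = -21.703°.
cos h₀ = −tan(+23.0°) tan(-21.703°) = 0.1689, h₀ = 1.4010 rad.
Bracket: h₀ sin ϕ sin δ + cos ϕ cos δ sin h₀ = 1.4010×0.39073×-0.36979 + 0.92050×0.92912×0.98563 = -0.202428 + 0.842965 = 0.640537.
Q̄ = (S_0/π) × [bracket] = (2880/π) × 0.640537 = 587.20 W/m².
— Configuration B (ϕ=+57.5°):
cos h₀ = −tan(+57.5°) tan(-21.703°) = 0.6247, h₀ = 0.8960 rad.
Bracket: h₀ sin ϕ sin δ + cos ϕ cos δ sin h₀ = 0.8960×0.84339×-0.36979 + 0.53730×0.92912×0.78084 = -0.279442 + 0.389808 = 0.110366.
Q̄ = (S_0/π) × [bracket] = (2880/π) × 0.110366 = 101.18 W/m².
Ratio Q̄_A / Q̄_B = 587.20 / 101.18 = 5.804.

Q̄_A / Q̄_B ≈ 5.80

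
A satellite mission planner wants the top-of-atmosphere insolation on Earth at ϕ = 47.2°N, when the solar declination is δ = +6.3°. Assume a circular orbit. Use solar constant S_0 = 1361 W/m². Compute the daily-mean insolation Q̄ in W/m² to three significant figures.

Q̄ ≈ 349 W/m²

cos h₀ = −tan(+47.2°) tan(+6.300°) = -0.1192, h₀ = 1.6903 rad.
Bracket: h₀ sin ϕ sin δ + cos ϕ cos δ sin h₀ = 1.6903×0.73373×0.10973 + 0.67944×0.99396×0.99287 = 0.136090 + 0.670521 = 0.806611.
Q̄ = (S_0/π) × [bracket] = (1361/π) × 0.806611 = 349.4 W/m².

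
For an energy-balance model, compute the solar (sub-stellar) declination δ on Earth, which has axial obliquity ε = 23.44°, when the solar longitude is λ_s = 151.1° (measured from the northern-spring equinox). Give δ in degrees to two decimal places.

sin δ = sin ε · sin λ_s = sin 23.44° × sin 151.1° = 0.192244.
δ = arcsin(0.192244) = +11.08°.

δ = +11.08°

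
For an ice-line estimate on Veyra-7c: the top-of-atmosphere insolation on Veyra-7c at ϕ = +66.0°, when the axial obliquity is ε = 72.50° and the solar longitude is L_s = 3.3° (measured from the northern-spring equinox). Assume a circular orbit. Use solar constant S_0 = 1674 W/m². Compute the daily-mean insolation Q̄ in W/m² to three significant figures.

Q̄ ≈ 260 W/m²

Solar declination: sin δ = sin ε · sin L_s = sin 72.50° × sin 3.3° = 0.05490, so δ = +3.147°.
cos h₀ = −tan(+66.0°) tan(+3.147°) = -0.1235, h₀ = 1.6946 rad.
Bracket: h₀ sin ϕ sin δ + cos ϕ cos δ sin h₀ = 1.6946×0.91355×0.05490 + 0.40674×0.99849×0.99235 = 0.084991 + 0.403019 = 0.488010.
Q̄ = (S_0/π) × [bracket] = (1674/π) × 0.488010 = 260.0 W/m².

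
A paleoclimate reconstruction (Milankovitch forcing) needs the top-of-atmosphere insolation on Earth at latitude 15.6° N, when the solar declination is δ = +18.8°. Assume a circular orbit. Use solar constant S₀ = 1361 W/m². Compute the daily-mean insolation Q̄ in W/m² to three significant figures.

Q̄ ≈ 456 W/m²

cos H₀ = −tan(+15.6°) tan(+18.800°) = -0.0950, H₀ = 1.6660 rad.
Bracket: H₀ sin φ sin δ + cos φ cos δ sin H₀ = 1.6660×0.26892×0.32227 + 0.96316×0.94665×0.99547 = 0.144384 + 0.907645 = 1.052029.
Q̄ = (S₀/π) × [bracket] = (1361/π) × 1.052029 = 455.8 W/m².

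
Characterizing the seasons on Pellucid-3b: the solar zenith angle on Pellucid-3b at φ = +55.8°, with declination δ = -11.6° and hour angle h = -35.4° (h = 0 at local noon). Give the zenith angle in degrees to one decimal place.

cos θ_z = sin φ sin δ + cos φ cos δ cos h = -0.166308 + 0.448812 = 0.282504.
θ_z = arccos(0.282504) = 73.6°.

θ_z = 73.6°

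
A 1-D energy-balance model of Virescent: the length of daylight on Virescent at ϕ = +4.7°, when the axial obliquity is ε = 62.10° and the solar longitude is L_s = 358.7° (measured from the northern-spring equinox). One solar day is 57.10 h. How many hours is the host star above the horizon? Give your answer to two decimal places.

Solar declination: sin δ = sin ε · sin L_s = sin 62.10° × sin 358.7° = -0.02005, so δ = -1.149°.
cos h₀ = −tan ϕ · tan δ = −tan(+4.7°) × tan(-1.149°) = 0.0016, so h₀ = 1.5691 rad = 89.91°.
Daylight = 2h₀/(2π) × 57.10 h = (1.5691/π) × 57.10 = 28.52 h.

28.52 h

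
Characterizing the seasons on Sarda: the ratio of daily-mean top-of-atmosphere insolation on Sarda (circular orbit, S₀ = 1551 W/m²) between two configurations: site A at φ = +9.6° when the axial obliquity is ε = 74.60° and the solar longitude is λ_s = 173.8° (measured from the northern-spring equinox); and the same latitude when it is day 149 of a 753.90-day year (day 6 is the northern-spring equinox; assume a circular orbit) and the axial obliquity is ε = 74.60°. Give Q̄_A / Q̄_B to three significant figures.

Q̄_A / Q̄_B ≈ 1.44

— Configuration A (φ=+9.6°):
Solar declination: sin δ = sin ε · sin λ_s = sin 74.60° × sin 173.8° = 0.10412, so δ = +5.977°.
cos H₀ = −tan(+9.6°) tan(+5.977°) = -0.0177, H₀ = 1.5885 rad.
Bracket: H₀ sin φ sin δ + cos φ cos δ sin H₀ = 1.5885×0.16677×0.10412 + 0.98600×0.99456×0.99984 = 0.027583 + 0.980479 = 1.008062.
Q̄ = (S₀/π) × [bracket] = (1551/π) × 1.008062 = 497.68 W/m².
— Configuration B (φ=+9.6°):
Solar longitude: λ_s = 360° × (149 − 6)/753.90 = 68.285°.
sin δ = sin 74.60° × sin 68.285° = 0.89568, so δ = +63.596°.
cos H₀ = −tan(+9.6°) tan(+63.596°) = -0.3407, H₀ = 1.9184 rad.
Bracket: H₀ sin φ sin δ + cos φ cos δ sin H₀ = 1.9184×0.16677×0.89568 + 0.98600×0.44470×0.94019 = 0.286556 + 0.412249 = 0.698805.
Q̄ = (S₀/π) × [bracket] = (1551/π) × 0.698805 = 345.00 W/m².
Ratio Q̄_A / Q̄_B = 497.68 / 345.00 = 1.443.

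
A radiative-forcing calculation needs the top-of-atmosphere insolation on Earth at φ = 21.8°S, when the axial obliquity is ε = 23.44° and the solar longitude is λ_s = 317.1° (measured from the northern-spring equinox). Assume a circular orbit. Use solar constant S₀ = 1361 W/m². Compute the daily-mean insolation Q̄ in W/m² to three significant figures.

Solar declination: sin δ = sin ε · sin λ_s = sin 23.44° × sin 317.1° = -0.27078, so δ = -15.711°.
cos H₀ = −tan(-21.8°) tan(-15.711°) = -0.1125, H₀ = 1.6835 rad.
Bracket: H₀ sin φ sin δ + cos φ cos δ sin H₀ = 1.6835×-0.37137×-0.27078 + 0.92849×0.96264×0.99365 = 0.169292 + 0.888126 = 1.057418.
Q̄ = (S₀/π) × [bracket] = (1361/π) × 1.057418 = 458.1 W/m².

Q̄ ≈ 458 W/m²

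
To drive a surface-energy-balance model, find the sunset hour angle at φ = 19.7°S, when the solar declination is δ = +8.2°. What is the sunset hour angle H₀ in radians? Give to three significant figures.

cos H₀ = −tan φ · tan δ = −tan(-19.7°) × tan(+8.200°) = 0.0516, so H₀ = 1.5192 rad = 87.04°.

H₀ = 1.52 rad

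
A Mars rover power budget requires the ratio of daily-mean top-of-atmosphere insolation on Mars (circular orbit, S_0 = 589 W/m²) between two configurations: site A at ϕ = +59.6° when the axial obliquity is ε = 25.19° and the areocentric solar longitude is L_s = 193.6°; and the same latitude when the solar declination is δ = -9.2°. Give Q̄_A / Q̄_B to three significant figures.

— Configuration A (ϕ=+59.6°):
sin δ = sin 25.19° × sin 193.6° = -0.10008, so δ = -5.744°.
cos h₀ = −tan(+59.6°) tan(-5.744°) = 0.1714, h₀ = 1.3985 rad.
Bracket: h₀ sin ϕ sin δ + cos ϕ cos δ sin h₀ = 1.3985×0.86251×-0.10008 + 0.50603×0.99498×0.98519 = -0.120719 + 0.496033 = 0.375314.
Q̄ = (S_0/π) × [bracket] = (589/π) × 0.375314 = 70.366 W/m².
— Configuration B (ϕ=+59.6°):
cos h₀ = −tan(+59.6°) tan(-9.200°) = 0.2761, h₀ = 1.2911 rad.
Bracket: h₀ sin ϕ sin δ + cos ϕ cos δ sin h₀ = 1.2911×0.86251×-0.15988 + 0.50603×0.98714×0.96114 = -0.178040 + 0.480111 = 0.302071.
Q̄ = (S_0/π) × [bracket] = (589/π) × 0.302071 = 56.634 W/m².
Ratio Q̄_A / Q̄_B = 70.366 / 56.634 = 1.242.

Q̄_A / Q̄_B ≈ 1.24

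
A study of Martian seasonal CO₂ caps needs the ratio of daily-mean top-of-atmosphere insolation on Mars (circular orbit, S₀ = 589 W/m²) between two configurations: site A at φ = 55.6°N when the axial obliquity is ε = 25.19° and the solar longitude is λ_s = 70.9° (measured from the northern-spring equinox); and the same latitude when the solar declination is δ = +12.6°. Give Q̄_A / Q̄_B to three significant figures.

— Configuration A (φ=+55.6°):
Solar declination: sin δ = sin ε · sin λ_s = sin 25.19° × sin 70.9° = 0.40219, so δ = +23.715°.
cos H₀ = −tan(+55.6°) tan(+23.715°) = -0.6416, H₀ = 2.2673 rad.
Bracket: H₀ sin φ sin δ + cos φ cos δ sin H₀ = 2.2673×0.82511×0.40219 + 0.56497×0.91556×0.76707 = 0.752406 + 0.396778 = 1.149184.
Q̄ = (S₀/π) × [bracket] = (589/π) × 1.149184 = 215.45 W/m².
— Configuration B (φ=+55.6°):
cos H₀ = −tan(+55.6°) tan(+12.600°) = -0.3265, H₀ = 1.9033 rad.
Bracket: H₀ sin φ sin δ + cos φ cos δ sin H₀ = 1.9033×0.82511×0.21814 + 0.56497×0.97592×0.94521 = 0.342574 + 0.521156 = 0.863730.
Q̄ = (S₀/π) × [bracket] = (589/π) × 0.863730 = 161.94 W/m².
Ratio Q̄_A / Q̄_B = 215.45 / 161.94 = 1.330.

Q̄_A / Q̄_B ≈ 1.33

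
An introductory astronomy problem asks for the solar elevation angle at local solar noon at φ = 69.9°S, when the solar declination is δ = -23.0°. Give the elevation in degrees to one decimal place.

At local noon the hour angle is zero, so the zenith angle equals |φ − δ| = |-69.9° − (-23.000°)| = 46.900°.
Elevation = 90° − 46.900° = 43.1°.

43.1°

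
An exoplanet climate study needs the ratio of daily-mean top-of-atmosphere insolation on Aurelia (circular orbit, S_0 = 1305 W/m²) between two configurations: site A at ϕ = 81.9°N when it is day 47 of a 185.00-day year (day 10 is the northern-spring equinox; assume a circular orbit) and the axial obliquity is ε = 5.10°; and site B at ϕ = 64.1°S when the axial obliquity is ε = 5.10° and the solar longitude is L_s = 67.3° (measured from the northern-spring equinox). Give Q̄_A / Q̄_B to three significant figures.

Q̄_A / Q̄_B ≈ 0.914

— Configuration A (ϕ=+81.9°):
Solar longitude: L_s = 360° × (47 − 10)/185.00 = 72.000°.
sin δ = sin 5.10° × sin 72.000° = 0.08454, so δ = +4.850°.
cos h₀ = −tan(+81.9°) tan(+4.850°) = -0.5962, h₀ = 2.2095 rad.
Bracket: h₀ sin ϕ sin δ + cos ϕ cos δ sin h₀ = 2.2095×0.99002×0.08454 + 0.14090×0.99642×0.80286 = 0.184927 + 0.112718 = 0.297645.
Q̄ = (S_0/π) × [bracket] = (1305/π) × 0.297645 = 123.64 W/m².
— Configuration B (ϕ=-64.1°):
Solar declination: sin δ = sin ε · sin L_s = sin 5.10° × sin 67.3° = 0.08201, so δ = +4.704°.
cos h₀ = −tan(-64.1°) tan(+4.704°) = 0.1695, h₀ = 1.4005 rad.
Bracket: h₀ sin ϕ sin δ + cos ϕ cos δ sin h₀ = 1.4005×-0.89956×0.08201 + 0.43680×0.99663×0.98554 = -0.103319 + 0.429033 = 0.325714.
Q̄ = (S_0/π) × [bracket] = (1305/π) × 0.325714 = 135.30 W/m².
Ratio Q̄_A / Q̄_B = 123.64 / 135.30 = 0.9138.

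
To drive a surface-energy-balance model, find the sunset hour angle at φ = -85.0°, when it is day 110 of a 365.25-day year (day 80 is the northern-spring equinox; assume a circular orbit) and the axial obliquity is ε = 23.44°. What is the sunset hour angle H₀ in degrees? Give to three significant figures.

H₀ = 0.00°

Solar longitude: λ_s = 360° × (110 − 80)/365.25 = 29.569°.
sin δ = sin 23.44° × sin 29.569° = 0.19630, so δ = +11.320°.
cos H₀ = −tan φ · tan δ = 2.2882 ≥ 1, so the Sun never rises (polar night) and H₀ = 0.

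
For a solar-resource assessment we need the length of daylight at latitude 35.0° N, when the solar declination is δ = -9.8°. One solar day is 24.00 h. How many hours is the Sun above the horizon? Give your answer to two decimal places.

cos h₀ = −tan ϕ · tan δ = −tan(+35.0°) × tan(-9.800°) = 0.1209, so h₀ = 1.4496 rad = 83.05°.
Daylight = 2h₀/(2π) × 24.00 h = (1.4496/π) × 24.00 = 11.07 h.

11.07 h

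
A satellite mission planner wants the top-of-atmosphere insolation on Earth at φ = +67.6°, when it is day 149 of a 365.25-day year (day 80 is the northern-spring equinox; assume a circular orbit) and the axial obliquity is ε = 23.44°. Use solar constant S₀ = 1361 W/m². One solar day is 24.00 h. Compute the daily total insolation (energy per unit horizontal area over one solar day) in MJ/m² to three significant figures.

Solar longitude: λ_s = 360° × (149 − 80)/365.25 = 68.008°.
sin δ = sin 23.44° × sin 68.008° = 0.36884, so δ = +21.644°.
cos H₀ = −tan(+67.6°) tan(+21.644°) = -0.9628, H₀ = 2.8679 rad.
Bracket: H₀ sin φ sin δ + cos φ cos δ sin H₀ = 2.8679×0.92455×0.36884 + 0.38107×0.92949×0.27033 = 0.977986 + 0.095751 = 1.073737.
Q̄ = (S₀/π) × [bracket] = (1361/π) × 1.073737 = 465.16 W/m².
Daily total = Q̄ × 24.00 h × 3600 s/h = 465.16 × 24.00 × 3600 / 10⁶ = 40.19 MJ/m².

40.2 MJ/m²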